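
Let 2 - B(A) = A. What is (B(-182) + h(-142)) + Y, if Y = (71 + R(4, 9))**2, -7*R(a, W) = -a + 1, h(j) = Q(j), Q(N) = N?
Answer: 252058/49 ≈ 5144.0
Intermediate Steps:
h(j) = j
R(a, W) = -1/7 + a/7 (R(a, W) = -(-a + 1)/7 = -(1 - a)/7 = -1/7 + a/7)
B(A) = 2 - A
Y = 250000/49 (Y = (71 + (-1/7 + (1/7)*4))**2 = (71 + (-1/7 + 4/7))**2 = (71 + 3/7)**2 = (500/7)**2 = 250000/49 ≈ 5102.0)
(B(-182) + h(-142)) + Y = ((2 - 1*(-182)) - 142) + 250000/49 = ((2 + 182) - 142) + 250000/49 = (184 - 142) + 250000/49 = 42 + 250000/49 = 252058/49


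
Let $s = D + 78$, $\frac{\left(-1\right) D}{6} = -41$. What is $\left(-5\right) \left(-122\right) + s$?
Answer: $934$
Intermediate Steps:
$D = 246$ ($D = \left(-6\right) \left(-41\right) = 246$)
$s = 324$ ($s = 246 + 78 = 324$)
$\left(-5\right) \left(-122\right) + s = \left(-5\right) \left(-122\right) + 324 = 610 + 324 = 934$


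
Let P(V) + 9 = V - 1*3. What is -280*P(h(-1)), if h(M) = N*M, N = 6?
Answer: 5040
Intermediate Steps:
h(M) = 6*M
P(V) = -12 + V (P(V) = -9 + (V - 1*3) = -9 + (V - 3) = -9 + (-3 + V) = -12 + V)
-280*P(h(-1)) = -280*(-12 + 6*(-1)) = -280*(-12 - 6) = -280*(-18) = 5040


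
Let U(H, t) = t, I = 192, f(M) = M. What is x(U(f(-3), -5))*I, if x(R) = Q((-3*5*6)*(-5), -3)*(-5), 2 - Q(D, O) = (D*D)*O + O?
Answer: -583204800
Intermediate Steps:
Q(D, O) = 2 - O - O*D² (Q(D, O) = 2 - ((D*D)*O + O) = 2 - (D²*O + O) = 2 - (O*D² + O) = 2 - (O + O*D²) = 2 + (-O - O*D²) = 2 - O - O*D²)
x(R) = -3037525 (x(R) = (2 - 1*(-3) - 1*(-3)*((-3*5*6)*(-5))²)*(-5) = (2 + 3 - 1*(-3)*(-15*6*(-5))²)*(-5) = (2 + 3 - 1*(-3)*(-90*(-5))²)*(-5) = (2 + 3 - 1*(-3)*450²)*(-5) = (2 + 3 - 1*(-3)*202500)*(-5) = (2 + 3 + 607500)*(-5) = 607505*(-5) = -3037525)
x(U(f(-3), -5))*I = -3037525*192 = -583204800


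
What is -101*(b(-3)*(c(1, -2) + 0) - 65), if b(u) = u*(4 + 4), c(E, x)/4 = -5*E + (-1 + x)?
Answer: -71003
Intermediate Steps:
c(E, x) = -4 - 20*E + 4*x (c(E, x) = 4*(-5*E + (-1 + x)) = 4*(-1 + x - 5*E) = -4 - 20*E + 4*x)
b(u) = 8*u (b(u) = u*8 = 8*u)
-101*(b(-3)*(c(1, -2) + 0) - 65) = -101*((8*(-3))*((-4 - 20*1 + 4*(-2)) + 0) - 65) = -101*(-24*((-4 - 20 - 8) + 0) - 65) = -101*(-24*(-32 + 0) - 65) = -101*(-24*(-32) - 65) = -101*(768 - 65) = -101*703 = -71003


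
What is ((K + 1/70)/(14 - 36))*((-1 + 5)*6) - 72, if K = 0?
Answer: -27726/385 ≈ -72.016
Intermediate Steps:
((K + 1/70)/(14 - 36))*((-1 + 5)*6) - 72 = ((0 + 1/70)/(14 - 36))*((-1 + 5)*6) - 72 = ((0 + 1/70)/(-22))*(4*6) - 72 = ((1/70)*(-1/22))*24 - 72 = -1/1540*24 - 72 = -6/385 - 72 = -27726/385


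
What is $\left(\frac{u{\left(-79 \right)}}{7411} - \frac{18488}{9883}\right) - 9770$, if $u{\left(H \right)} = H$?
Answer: $- \frac{715721055335}{73242913} \approx -9771.9$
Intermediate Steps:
$\left(\frac{u{\left(-79 \right)}}{7411} - \frac{18488}{9883}\right) - 9770 = \left(- \frac{79}{7411} - \frac{18488}{9883}\right) - 9770 = - \frac{137795325}{73242913} - 9770 = - \frac{715721055335}{73242913}$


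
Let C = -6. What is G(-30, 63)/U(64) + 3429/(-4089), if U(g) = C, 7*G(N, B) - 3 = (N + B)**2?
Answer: -36581/1363 ≈ -26.839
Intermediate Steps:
G(N, B) = 3/7 + (B + N)**2/7 (G(N, B) = 3/7 + (N + B)**2/7 = 3/7 + (B + N)**2/7)
U(g) = -6
G(-30, 63)/U(64) + 3429/(-4089) = (3/7 + (63 - 30)**2/7)/(-6) + 3429/(-4089) = (3/7 + (1/7)*33**2)*(-1/6) + 3429*(-1/4089) = (3/7 + (1/7)*1089)*(-1/6) - 1143/1363 = (3/7 + 1089/7)*(-1/6) - 1143/1363 = 156*(-1/6) - 1143/1363 = -26 - 1143/1363 = -36581/1363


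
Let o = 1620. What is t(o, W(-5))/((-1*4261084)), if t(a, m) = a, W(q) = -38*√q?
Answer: -405/1065271 ≈ -0.00038018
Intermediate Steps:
t(o, W(-5))/((-1*4261084)) = 1620/((-1*4261084)) = 1620/(-4261084) = 1620*(-1/4261084) = -405/1065271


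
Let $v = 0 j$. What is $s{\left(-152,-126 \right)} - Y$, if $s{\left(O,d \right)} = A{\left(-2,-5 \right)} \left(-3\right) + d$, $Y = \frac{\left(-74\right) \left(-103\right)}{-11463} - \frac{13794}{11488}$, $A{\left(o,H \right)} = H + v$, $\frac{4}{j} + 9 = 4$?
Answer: $- \frac{7185784313}{65843472} \approx -109.13$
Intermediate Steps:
$j = - \frac{4}{5}$ ($j = \frac{4}{-9 + 4} = \frac{4}{-5} = 4 \left(- \frac{1}{5}\right) = - \frac{4}{5} \approx -0.8$)
$v = 0$ ($v = 0 \left(- \frac{4}{5}\right) = 0$)
$A{\left(o,H \right)} = H$ ($A{\left(o,H \right)} = H + 0 = H$)
$Y = - \frac{122841079}{65843472}$ ($Y = 7622 \left(- \frac{1}{11463}\right) - \frac{6897}{5744} = - \frac{7622}{11463} - \frac{6897}{5744} = - \frac{122841079}{65843472} \approx -1.8657$)
$s{\left(O,d \right)} = 15 + d$ ($s{\left(O,d \right)} = \left(-5\right) \left(-3\right) + d = 15 + d$)
$s{\left(-152,-126 \right)} - Y = \left(15 - 126\right) - - \frac{122841079}{65843472} = -111 + \frac{122841079}{65843472} = - \frac{7185784313}{65843472}$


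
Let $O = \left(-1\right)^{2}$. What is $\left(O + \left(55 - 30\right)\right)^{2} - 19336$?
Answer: $-18660$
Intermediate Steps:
$O = 1$
$\left(O + \left(55 - 30\right)\right)^{2} - 19336 = \left(1 + \left(55 - 30\right)\right)^{2} - 19336 = \left(1 + 25\right)^{2} - 19336 = 26^{2} - 19336 = 676 - 19336 = -18660$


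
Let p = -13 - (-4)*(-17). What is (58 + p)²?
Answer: 529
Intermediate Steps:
p = -81 (p = -13 - 1*68 = -13 - 68 = -81)
(58 + p)² = (58 - 81)² = (-23)² = 529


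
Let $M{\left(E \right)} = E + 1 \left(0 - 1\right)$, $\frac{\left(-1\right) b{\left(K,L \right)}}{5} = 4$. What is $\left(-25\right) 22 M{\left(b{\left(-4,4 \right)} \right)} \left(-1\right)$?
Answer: $-11550$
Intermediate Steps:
$b{\left(K,L \right)} = -20$ ($b{\left(K,L \right)} = \left(-5\right) 4 = -20$)
$M{\left(E \right)} = -1 + E$ ($M{\left(E \right)} = E + 1 \left(-1\right) = E - 1 = -1 + E$)
$\left(-25\right) 22 M{\left(b{\left(-4,4 \right)} \right)} \left(-1\right) = \left(-25\right) 22 \left(-1 - 20\right) \left(-1\right) = - 550 \left(\left(-21\right) \left(-1\right)\right) = \left(-550\right) 21 = -11550$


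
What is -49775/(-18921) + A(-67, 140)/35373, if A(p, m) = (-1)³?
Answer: 586890718/223097511 ≈ 2.6306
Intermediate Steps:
A(p, m) = -1
-49775/(-18921) + A(-67, 140)/35373 = -49775/(-18921) - 1/35373 = -49775*(-1/18921) - 1*1/35373 = 49775/18921 - 1/35373 = 586890718/223097511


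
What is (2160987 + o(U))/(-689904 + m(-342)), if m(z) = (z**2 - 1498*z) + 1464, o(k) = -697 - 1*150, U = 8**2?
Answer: -108007/2958 ≈ -36.514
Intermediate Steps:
U = 64
o(k) = -847 (o(k) = -697 - 150 = -847)
m(z) = 1464 + z**2 - 1498*z
(2160987 + o(U))/(-689904 + m(-342)) = (2160987 - 847)/(-689904 + (1464 + (-342)**2 - 1498*(-342))) = 2160140/(-689904 + (1464 + 116964 + 512316)) = 2160140/(-689904 + 630744) = 2160140/(-59160) = 2160140*(-1/59160) = -108007/2958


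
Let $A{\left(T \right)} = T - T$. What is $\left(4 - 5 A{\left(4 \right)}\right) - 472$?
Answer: $-468$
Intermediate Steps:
$A{\left(T \right)} = 0$
$\left(4 - 5 A{\left(4 \right)}\right) - 472 = \left(4 - 0\right) - 472 = \left(4 + 0\right) - 472 = 4 - 472 = -468$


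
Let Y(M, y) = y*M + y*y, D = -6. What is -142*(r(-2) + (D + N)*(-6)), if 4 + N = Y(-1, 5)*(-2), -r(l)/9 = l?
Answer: -45156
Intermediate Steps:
r(l) = -9*l
Y(M, y) = y² + M*y (Y(M, y) = M*y + y² = y² + M*y)
N = -44 (N = -4 + (5*(-1 + 5))*(-2) = -4 + (5*4)*(-2) = -4 + 20*(-2) = -4 - 40 = -44)
-142*(r(-2) + (D + N)*(-6)) = -142*(-9*(-2) + (-6 - 44)*(-6)) = -142*(18 - 50*(-6)) = -142*(18 + 300) = -142*318 = -45156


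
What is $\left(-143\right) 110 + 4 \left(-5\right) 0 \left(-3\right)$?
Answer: $-15730$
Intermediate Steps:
$\left(-143\right) 110 + 4 \left(-5\right) 0 \left(-3\right) = -15730 + \left(-20\right) 0 \left(-3\right) = -15730 + 0 \left(-3\right) = -15730 + 0 = -15730$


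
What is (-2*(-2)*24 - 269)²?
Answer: 29929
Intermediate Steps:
(-2*(-2)*24 - 269)² = (4*24 - 269)² = (96 - 269)² = (-173)² = 29929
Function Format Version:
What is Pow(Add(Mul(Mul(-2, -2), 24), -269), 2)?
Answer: 29929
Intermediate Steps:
Pow(Add(Mul(Mul(-2, -2), 24), -269), 2) = Pow(Add(Mul(4, 24), -269), 2) = Pow(Add(96, -269), 2) = Pow(-173, 2) = 29929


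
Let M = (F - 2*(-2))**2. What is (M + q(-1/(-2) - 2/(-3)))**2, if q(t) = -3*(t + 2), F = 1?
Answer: 961/4 ≈ 240.25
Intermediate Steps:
q(t) = -6 - 3*t (q(t) = -3*(2 + t) = -6 - 3*t)
M = 25 (M = (1 - 2*(-2))**2 = (1 + 4)**2 = 5**2 = 25)
(M + q(-1/(-2) - 2/(-3)))**2 = (25 + (-6 - 3*(-1/(-2) - 2/(-3))))**2 = (25 + (-6 - 3*(-1*(-1/2) - 2*(-1/3))))**2 = (25 + (-6 - 3*(1/2 + 2/3)))**2 = (25 + (-6 - 3*7/6))**2 = (25 + (-6 - 7/2))**2 = (25 - 19/2)**2 = (31/2)**2 = 961/4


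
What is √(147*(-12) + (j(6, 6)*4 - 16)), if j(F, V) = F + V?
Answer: 2*I*√433 ≈ 41.617*I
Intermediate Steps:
√(147*(-12) + (j(6, 6)*4 - 16)) = √(147*(-12) + ((6 + 6)*4 - 16)) = √(-1764 + (12*4 - 16)) = √(-1764 + (48 - 16)) = √(-1764 + 32) = √(-1732) = 2*I*√433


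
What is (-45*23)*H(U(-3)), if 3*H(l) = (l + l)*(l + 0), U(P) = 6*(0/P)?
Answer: 0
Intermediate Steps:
U(P) = 0 (U(P) = 6*0 = 0)
H(l) = 2*l²/3 (H(l) = ((l + l)*(l + 0))/3 = ((2*l)*l)/3 = (2*l²)/3 = 2*l²/3)
(-45*23)*H(U(-3)) = (-45*23)*((⅔)*0²) = -690*0 = -1035*0 = 0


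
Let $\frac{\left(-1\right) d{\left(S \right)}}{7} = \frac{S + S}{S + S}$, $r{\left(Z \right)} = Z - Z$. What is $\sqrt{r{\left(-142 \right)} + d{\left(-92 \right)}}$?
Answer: $i \sqrt{7} \approx 2.6458 i$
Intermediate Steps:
$r{\left(Z \right)} = 0$
$d{\left(S \right)} = -7$ ($d{\left(S \right)} = - 7 \frac{S + S}{S + S} = - 7 \frac{2 S}{2 S} = - 7 \cdot 2 S \frac{1}{2 S} = \left(-7\right) 1 = -7$)
$\sqrt{r{\left(-142 \right)} + d{\left(-92 \right)}} = \sqrt{0 - 7} = \sqrt{-7} = i \sqrt{7}$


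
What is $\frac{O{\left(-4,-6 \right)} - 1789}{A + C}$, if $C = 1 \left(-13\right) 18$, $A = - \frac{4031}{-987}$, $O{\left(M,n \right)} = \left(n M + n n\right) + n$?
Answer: $\frac{1712445}{226927} \approx 7.5462$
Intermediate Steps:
$O{\left(M,n \right)} = n + n^{2} + M n$ ($O{\left(M,n \right)} = \left(M n + n^{2}\right) + n = \left(n^{2} + M n\right) + n = n + n^{2} + M n$)
$A = \frac{4031}{987}$ ($A = \left(-4031\right) \left(- \frac{1}{987}\right) = \frac{4031}{987} \approx 4.0841$)
$C = -234$ ($C = \left(-13\right) 18 = -234$)
$\frac{O{\left(-4,-6 \right)} - 1789}{A + C} = \frac{- 6 \left(1 - 4 - 6\right) - 1789}{\frac{4031}{987} - 234} = \frac{\left(-6\right) \left(-9\right) - 1789}{- \frac{226927}{987}} = \left(54 - 1789\right) \left(- \frac{987}{226927}\right) = \left(-1735\right) \left(- \frac{987}{226927}\right) = \frac{1712445}{226927}$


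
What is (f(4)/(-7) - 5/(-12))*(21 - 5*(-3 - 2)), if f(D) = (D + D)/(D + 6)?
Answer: 2921/210 ≈ 13.910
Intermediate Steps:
f(D) = 2*D/(6 + D) (f(D) = (2*D)/(6 + D) = 2*D/(6 + D))
(f(4)/(-7) - 5/(-12))*(21 - 5*(-3 - 2)) = ((2*4/(6 + 4))/(-7) - 5/(-12))*(21 - 5*(-3 - 2)) = ((2*4/10)*(-⅐) - 5*(-1/12))*(21 - 5*(-5)) = ((2*4*(⅒))*(-⅐) + 5/12)*(21 + 25) = ((⅘)*(-⅐) + 5/12)*46 = (-4/35 + 5/12)*46 = (127/420)*46 = 2921/210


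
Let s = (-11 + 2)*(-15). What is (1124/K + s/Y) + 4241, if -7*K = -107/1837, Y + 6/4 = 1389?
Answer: 2757852981/19795 ≈ 1.3932e+5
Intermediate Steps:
s = 135 (s = -9*(-15) = 135)
Y = 2775/2 (Y = -3/2 + 1389 = 2775/2 ≈ 1387.5)
K = 107/12859 (K = -(-107)/(7*1837) = -⅐*(-107/1837) = 107/12859 ≈ 0.0083210)
(1124/K + s/Y) + 4241 = (1124/(107/12859) + 135/(2775/2)) + 4241 = (1124*(12859/107) + 135*(2/2775)) + 4241 = (14453516/107 + 18/185) + 4241 = 2673902386/19795 + 4241 = 2757852981/19795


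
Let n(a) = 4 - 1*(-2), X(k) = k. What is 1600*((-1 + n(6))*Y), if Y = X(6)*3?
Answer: 144000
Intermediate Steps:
Y = 18 (Y = 6*3 = 18)
n(a) = 6 (n(a) = 4 + 2 = 6)
1600*((-1 + n(6))*Y) = 1600*((-1 + 6)*18) = 1600*(5*18) = 1600*90 = 144000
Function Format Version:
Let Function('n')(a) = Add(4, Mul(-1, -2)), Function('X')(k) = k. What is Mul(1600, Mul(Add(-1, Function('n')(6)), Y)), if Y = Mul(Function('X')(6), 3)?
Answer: 144000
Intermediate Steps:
Y = 18 (Y = Mul(6, 3) = 18)
Function('n')(a) = 6 (Function('n')(a) = Add(4, 2) = 6)
Mul(1600, Mul(Add(-1, Function('n')(6)), Y)) = Mul(1600, Mul(Add(-1, 6), 18)) = Mul(1600, Mul(5, 18)) = Mul(1600, 90) = 144000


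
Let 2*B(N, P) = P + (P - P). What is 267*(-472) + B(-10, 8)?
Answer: -126020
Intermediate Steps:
B(N, P) = P/2 (B(N, P) = (P + (P - P))/2 = (P + 0)/2 = P/2)
267*(-472) + B(-10, 8) = 267*(-472) + (½)*8 = -126024 + 4 = -126020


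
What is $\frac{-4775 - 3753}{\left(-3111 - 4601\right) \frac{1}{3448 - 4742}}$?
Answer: $- \frac{344851}{241} \approx -1430.9$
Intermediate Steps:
$\frac{-4775 - 3753}{\left(-3111 - 4601\right) \frac{1}{3448 - 4742}} = \frac{-4775 - 3753}{\left(-7712\right) \frac{1}{-1294}} = - \frac{8528}{\left(-7712\right) \left(- \frac{1}{1294}\right)} = - \frac{8528}{\frac{3856}{647}} = \left(-8528\right) \frac{647}{3856} = - \frac{344851}{241}$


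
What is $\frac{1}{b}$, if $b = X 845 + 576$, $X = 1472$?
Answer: $\frac{1}{1244416} \approx 8.0359 \cdot 10^{-7}$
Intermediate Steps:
$b = 1244416$ ($b = 1472 \cdot 845 + 576 = 1243840 + 576 = 1244416$)
$\frac{1}{b} = \frac{1}{1244416}$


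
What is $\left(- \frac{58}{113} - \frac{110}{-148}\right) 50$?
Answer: $\frac{48075}{4181} \approx 11.498$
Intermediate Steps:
$\left(- \frac{58}{113} - \frac{110}{-148}\right) 50 = \left(\left(-58\right) \frac{1}{113} - - \frac{55}{74}\right) 50 = \left(- \frac{58}{113} + \frac{55}{74}\right) 50 = \frac{1923}{8362} \cdot 50 = \frac{48075}{4181}$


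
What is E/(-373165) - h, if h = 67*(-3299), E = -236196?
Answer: 82482015641/373165 ≈ 2.2103e+5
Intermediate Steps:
h = -221033
E/(-373165) - h = -236196/(-373165) - 1*(-221033) = -236196*(-1/373165) + 221033 = 236196/373165 + 221033 = 82482015641/373165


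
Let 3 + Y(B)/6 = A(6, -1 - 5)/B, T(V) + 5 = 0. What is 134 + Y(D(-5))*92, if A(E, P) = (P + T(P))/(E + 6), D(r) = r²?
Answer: -38556/25 ≈ -1542.2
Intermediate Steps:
T(V) = -5 (T(V) = -5 + 0 = -5)
A(E, P) = (-5 + P)/(6 + E) (A(E, P) = (P - 5)/(E + 6) = (-5 + P)/(6 + E))
Y(B) = -18 - 11/(2*B) (Y(B) = -18 + 6*(((-5 + (-1 - 5))/(6 + 6))/B) = -18 + 6*(((-5 - 6)/12)/B) = -18 + 6*(((1/12)*(-11))/B) = -18 + 6*(-11/(12*B)) = -18 - 11/(2*B))
134 + Y(D(-5))*92 = 134 + (-18 - 11/(2*((-5)²)))*92 = 134 + (-18 - 11/2/25)*92 = 134 + (-18 - 11/2*1/25)*92 = 134 + (-18 - 11/50)*92 = 134 - 911/50*92 = 134 - 41906/25 = -38556/25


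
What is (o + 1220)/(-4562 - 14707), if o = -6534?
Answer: 5314/19269 ≈ 0.27578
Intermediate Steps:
(o + 1220)/(-4562 - 14707) = (-6534 + 1220)/(-4562 - 14707) = -5314/(-19269) = -5314*(-1/19269) = 5314/19269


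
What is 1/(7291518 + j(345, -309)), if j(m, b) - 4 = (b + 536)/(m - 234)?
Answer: 111/809359169 ≈ 1.3715e-7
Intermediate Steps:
j(m, b) = 4 + (536 + b)/(-234 + m) (j(m, b) = 4 + (b + 536)/(m - 234) = 4 + (536 + b)/(-234 + m))
1/(7291518 + j(345, -309)) = 1/(7291518 + (-400 - 309 + 4*345)/(-234 + 345)) = 1/(7291518 + (-400 - 309 + 1380)/111) = 1/(7291518 + (1/111)*671) = 1/(7291518 + 671/111) = 1/(809359169/111) = 111/809359169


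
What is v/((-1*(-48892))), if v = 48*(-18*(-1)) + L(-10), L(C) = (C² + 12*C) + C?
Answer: 417/24446 ≈ 0.017058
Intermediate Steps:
L(C) = C² + 13*C
v = 834 (v = 48*(-18*(-1)) - 10*(13 - 10) = 48*18 - 10*3 = 864 - 30 = 834)
v/((-1*(-48892))) = 834/((-1*(-48892))) = 834/48892 = 834*(1/48892) = 417/24446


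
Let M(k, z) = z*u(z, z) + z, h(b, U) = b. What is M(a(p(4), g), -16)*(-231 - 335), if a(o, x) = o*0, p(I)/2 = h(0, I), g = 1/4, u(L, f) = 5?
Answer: 54336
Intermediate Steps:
g = ¼ ≈ 0.25000
p(I) = 0 (p(I) = 2*0 = 0)
a(o, x) = 0
M(k, z) = 6*z (M(k, z) = z*5 + z = 5*z + z = 6*z)
M(a(p(4), g), -16)*(-231 - 335) = (6*(-16))*(-231 - 335) = -96*(-566) = 54336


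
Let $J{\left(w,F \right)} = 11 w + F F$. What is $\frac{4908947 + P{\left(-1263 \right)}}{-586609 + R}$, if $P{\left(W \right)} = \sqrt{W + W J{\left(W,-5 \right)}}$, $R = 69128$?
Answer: $- \frac{4908947}{517481} - \frac{7 \sqrt{357429}}{517481} \approx -9.4943$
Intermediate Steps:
$J{\left(w,F \right)} = F^{2} + 11 w$ ($J{\left(w,F \right)} = 11 w + F^{2} = F^{2} + 11 w$)
$P{\left(W \right)} = \sqrt{W + W \left(25 + 11 W\right)}$ ($P{\left(W \right)} = \sqrt{W + W \left(\left(-5\right)^{2} + 11 W\right)} = \sqrt{W + W \left(25 + 11 W\right)}$)
$\frac{4908947 + P{\left(-1263 \right)}}{-586609 + R} = \frac{4908947 + \sqrt{- 1263 \left(26 + 11 \left(-1263\right)\right)}}{-586609 + 69128} = \frac{4908947 + \sqrt{- 1263 \left(26 - 13893\right)}}{-517481} = \left(4908947 + \sqrt{\left(-1263\right) \left(-13867\right)}\right) \left(- \frac{1}{517481}\right) = \left(4908947 + \sqrt{17514021}\right) \left(- \frac{1}{517481}\right) = \left(4908947 + 7 \sqrt{357429}\right) \left(- \frac{1}{517481}\right) = - \frac{4908947}{517481} - \frac{7 \sqrt{357429}}{517481}$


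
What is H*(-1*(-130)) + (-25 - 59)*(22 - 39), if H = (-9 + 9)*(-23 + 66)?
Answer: 1428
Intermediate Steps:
H = 0 (H = 0*43 = 0)
H*(-1*(-130)) + (-25 - 59)*(22 - 39) = 0*(-1*(-130)) + (-25 - 59)*(22 - 39) = 0*130 - 84*(-17) = 0 + 1428 = 1428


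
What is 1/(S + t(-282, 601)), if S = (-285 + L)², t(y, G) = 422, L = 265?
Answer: 1/822 ≈ 0.0012165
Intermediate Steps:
S = 400 (S = (-285 + 265)² = (-20)² = 400)
1/(S + t(-282, 601)) = 1/(400 + 422) = 1/822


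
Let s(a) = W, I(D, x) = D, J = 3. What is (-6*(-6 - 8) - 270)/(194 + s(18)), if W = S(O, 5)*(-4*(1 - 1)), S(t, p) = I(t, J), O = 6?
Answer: -93/97 ≈ -0.95876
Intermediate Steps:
S(t, p) = t
W = 0 (W = 6*(-4*(1 - 1)) = 6*(-4*0) = 6*0 = 0)
s(a) = 0
(-6*(-6 - 8) - 270)/(194 + s(18)) = (-6*(-6 - 8) - 270)/(194 + 0) = (-6*(-14) - 270)/194 = (84 - 270)*(1/194) = -186*1/194 = -93/97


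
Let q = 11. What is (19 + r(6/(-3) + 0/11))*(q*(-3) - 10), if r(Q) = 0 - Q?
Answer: -903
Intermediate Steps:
r(Q) = -Q
(19 + r(6/(-3) + 0/11))*(q*(-3) - 10) = (19 - (6/(-3) + 0/11))*(11*(-3) - 10) = (19 - (6*(-⅓) + 0*(1/11)))*(-33 - 10) = (19 - (-2 + 0))*(-43) = (19 - 1*(-2))*(-43) = (19 + 2)*(-43) = 21*(-43) = -903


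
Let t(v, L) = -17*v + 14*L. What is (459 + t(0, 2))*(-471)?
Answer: -229377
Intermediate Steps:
(459 + t(0, 2))*(-471) = (459 + (-17*0 + 14*2))*(-471) = (459 + (0 + 28))*(-471) = (459 + 28)*(-471) = 487*(-471) = -229377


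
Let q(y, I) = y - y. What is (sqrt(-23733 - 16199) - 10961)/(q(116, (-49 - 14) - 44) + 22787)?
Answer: -10961/22787 + 2*I*sqrt(9983)/22787 ≈ -0.48102 + 0.0087695*I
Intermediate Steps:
q(y, I) = 0
(sqrt(-23733 - 16199) - 10961)/(q(116, (-49 - 14) - 44) + 22787) = (sqrt(-23733 - 16199) - 10961)/(0 + 22787) = (sqrt(-39932) - 10961)/22787 = (2*I*sqrt(9983) - 10961)*(1/22787) = (-10961 + 2*I*sqrt(9983))*(1/22787) = -10961/22787 + 2*I*sqrt(9983)/22787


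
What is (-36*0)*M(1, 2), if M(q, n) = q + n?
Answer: 0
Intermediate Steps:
M(q, n) = n + q
(-36*0)*M(1, 2) = (-36*0)*(2 + 1) = 0*3 = 0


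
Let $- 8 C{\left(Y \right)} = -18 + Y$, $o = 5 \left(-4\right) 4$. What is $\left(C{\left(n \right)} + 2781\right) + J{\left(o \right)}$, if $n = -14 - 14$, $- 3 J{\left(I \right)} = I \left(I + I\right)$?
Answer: $- \frac{17759}{12} \approx -1479.9$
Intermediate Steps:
$o = -80$ ($o = \left(-20\right) 4 = -80$)
$J{\left(I \right)} = - \frac{2 I^{2}}{3}$ ($J{\left(I \right)} = - \frac{I \left(I + I\right)}{3} = - \frac{I 2 I}{3} = - \frac{2 I^{2}}{3}$)
$n = -28$ ($n = -14 - 14 = -28$)
$C{\left(Y \right)} = \frac{9}{4} - \frac{Y}{8}$ ($C{\left(Y \right)} = - \frac{-18 + Y}{8} = \frac{9}{4} - \frac{Y}{8}$)
$\left(C{\left(n \right)} + 2781\right) + J{\left(o \right)} = \left(\left(\frac{9}{4} - - \frac{7}{2}\right) + 2781\right) - \frac{2 \left(-80\right)^{2}}{3} = \left(\left(\frac{9}{4} + \frac{7}{2}\right) + 2781\right) - \frac{12800}{3} = \left(\frac{23}{4} + 2781\right) - \frac{12800}{3} = \frac{11147}{4} - \frac{12800}{3} = - \frac{17759}{12}$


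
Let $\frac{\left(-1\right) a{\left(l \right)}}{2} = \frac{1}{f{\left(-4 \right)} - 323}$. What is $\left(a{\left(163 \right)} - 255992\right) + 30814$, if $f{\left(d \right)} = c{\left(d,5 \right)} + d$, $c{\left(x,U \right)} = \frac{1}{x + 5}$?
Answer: $- \frac{36704013}{163} \approx -2.2518 \cdot 10^{5}$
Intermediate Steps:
$c{\left(x,U \right)} = \frac{1}{5 + x}$
$f{\left(d \right)} = d + \frac{1}{5 + d}$ ($f{\left(d \right)} = \frac{1}{5 + d} + d = d + \frac{1}{5 + d}$)
$a{\left(l \right)} = \frac{1}{163}$ ($a{\left(l \right)} = - \frac{2}{\frac{1 - 4 \left(5 - 4\right)}{5 - 4} - 323} = - \frac{2}{\frac{1 - 4}{1} - 323} = - \frac{2}{1 \left(1 - 4\right) - 323} = - \frac{2}{1 \left(-3\right) - 323} = - \frac{2}{-3 - 323} = - \frac{2}{-326} = \left(-2\right) \left(- \frac{1}{326}\right) = \frac{1}{163}$)
$\left(a{\left(163 \right)} - 255992\right) + 30814 = \left(\frac{1}{163} - 255992\right) + 30814 = - \frac{41726695}{163} + 30814 = - \frac{36704013}{163}$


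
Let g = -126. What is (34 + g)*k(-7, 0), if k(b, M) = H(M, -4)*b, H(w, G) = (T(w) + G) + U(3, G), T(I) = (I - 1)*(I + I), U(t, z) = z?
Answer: -5152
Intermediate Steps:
T(I) = 2*I*(-1 + I) (T(I) = (-1 + I)*(2*I) = 2*I*(-1 + I))
H(w, G) = 2*G + 2*w*(-1 + w) (H(w, G) = (2*w*(-1 + w) + G) + G = (G + 2*w*(-1 + w)) + G = 2*G + 2*w*(-1 + w))
k(b, M) = b*(-8 + 2*M*(-1 + M)) (k(b, M) = (2*(-4) + 2*M*(-1 + M))*b = (-8 + 2*M*(-1 + M))*b = b*(-8 + 2*M*(-1 + M)))
(34 + g)*k(-7, 0) = (34 - 126)*(2*(-7)*(-4 + 0*(-1 + 0))) = -184*(-7)*(-4 + 0*(-1)) = -184*(-7)*(-4 + 0) = -184*(-7)*(-4) = -92*56 = -5152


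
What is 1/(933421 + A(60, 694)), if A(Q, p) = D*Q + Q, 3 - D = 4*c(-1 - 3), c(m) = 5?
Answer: 1/932461 ≈ 1.0724e-6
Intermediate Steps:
D = -17 (D = 3 - 4*5 = 3 - 1*20 = 3 - 20 = -17)
A(Q, p) = -16*Q (A(Q, p) = -17*Q + Q = -16*Q)
1/(933421 + A(60, 694)) = 1/(933421 - 16*60) = 1/(933421 - 960) = 1/932461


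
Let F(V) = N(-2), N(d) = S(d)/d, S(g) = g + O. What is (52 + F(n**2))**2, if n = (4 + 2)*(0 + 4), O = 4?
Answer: 2601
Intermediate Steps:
n = 24 (n = 6*4 = 24)
S(g) = 4 + g (S(g) = g + 4 = 4 + g)
N(d) = (4 + d)/d
F(V) = -1 (F(V) = (4 - 2)/(-2) = -1/2*2 = -1)
(52 + F(n**2))**2 = (52 - 1)**2 = 51**2 = 2601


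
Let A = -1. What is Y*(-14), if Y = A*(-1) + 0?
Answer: -14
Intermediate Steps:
Y = 1 (Y = -1*(-1) + 0 = 1 + 0 = 1)
Y*(-14) = 1*(-14) = -14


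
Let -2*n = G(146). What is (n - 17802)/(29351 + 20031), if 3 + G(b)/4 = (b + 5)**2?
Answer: -31699/24691 ≈ -1.2838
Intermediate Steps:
G(b) = -12 + 4*(5 + b)**2 (G(b) = -12 + 4*(b + 5)**2 = -12 + 4*(5 + b)**2)
n = -45596 (n = -(-12 + 4*(5 + 146)**2)/2 = -(-12 + 4*151**2)/2 = -(-12 + 4*22801)/2 = -(-12 + 91204)/2 = -1/2*91192 = -45596)
(n - 17802)/(29351 + 20031) = (-45596 - 17802)/(29351 + 20031) = -63398/49382 = -63398*1/49382 = -31699/24691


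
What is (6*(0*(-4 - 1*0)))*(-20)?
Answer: 0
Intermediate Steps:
(6*(0*(-4 - 1*0)))*(-20) = (6*(0*(-4 + 0)))*(-20) = (6*(0*(-4)))*(-20) = (6*0)*(-20) = 0*(-20) = 0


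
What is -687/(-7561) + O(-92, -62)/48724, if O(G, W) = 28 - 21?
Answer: 33526315/368402164 ≈ 0.091005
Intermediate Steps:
O(G, W) = 7
-687/(-7561) + O(-92, -62)/48724 = -687/(-7561) + 7/48724 = -687*(-1/7561) + 7*(1/48724) = 687/7561 + 7/48724 = 33526315/368402164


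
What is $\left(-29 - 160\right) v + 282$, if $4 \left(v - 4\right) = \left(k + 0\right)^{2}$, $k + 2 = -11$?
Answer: $- \frac{33837}{4} \approx -8459.3$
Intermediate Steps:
$k = -13$ ($k = -2 - 11 = -13$)
$v = \frac{185}{4}$ ($v = 4 + \frac{\left(-13 + 0\right)^{2}}{4} = 4 + \frac{\left(-13\right)^{2}}{4} = 4 + \frac{1}{4} \cdot 169 = 4 + \frac{169}{4} = \frac{185}{4} \approx 46.25$)
$\left(-29 - 160\right) v + 282 = \left(-29 - 160\right) \frac{185}{4} + 282 = \left(-189\right) \frac{185}{4} + 282 = - \frac{34965}{4} + 282 = - \frac{33837}{4}$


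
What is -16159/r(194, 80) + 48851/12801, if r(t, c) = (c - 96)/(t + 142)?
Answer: 4343927390/12801 ≈ 3.3934e+5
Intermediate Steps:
r(t, c) = (-96 + c)/(142 + t)
-16159/r(194, 80) + 48851/12801 = -16159*(142 + 194)/(-96 + 80) + 48851/12801 = -16159/(-16/336) + 48851*(1/12801) = -16159/((1/336)*(-16)) + 48851/12801 = -16159/(-1/21) + 48851/12801 = -16159*(-21) + 48851/12801 = 339339 + 48851/12801 = 4343927390/12801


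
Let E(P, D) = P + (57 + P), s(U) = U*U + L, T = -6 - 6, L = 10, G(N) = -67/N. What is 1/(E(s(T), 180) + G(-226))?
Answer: 226/82557 ≈ 0.0027375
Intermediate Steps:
T = -12
s(U) = 10 + U**2 (s(U) = U*U + 10 = U**2 + 10 = 10 + U**2)
E(P, D) = 57 + 2*P
1/(E(s(T), 180) + G(-226)) = 1/((57 + 2*(10 + (-12)**2)) - 67/(-226)) = 1/((57 + 2*(10 + 144)) - 67*(-1/226)) = 1/((57 + 2*154) + 67/226) = 1/((57 + 308) + 67/226) = 1/(365 + 67/226) = 1/(82557/226) = 226/82557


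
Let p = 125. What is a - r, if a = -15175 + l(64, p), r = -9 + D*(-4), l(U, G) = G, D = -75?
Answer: -15341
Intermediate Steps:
r = 291 (r = -9 - 75*(-4) = -9 + 300 = 291)
a = -15050 (a = -15175 + 125 = -15050)
a - r = -15050 - 1*291 = -15050 - 291 = -15341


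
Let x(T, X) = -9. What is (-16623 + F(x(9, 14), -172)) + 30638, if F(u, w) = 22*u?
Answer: 13817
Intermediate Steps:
(-16623 + F(x(9, 14), -172)) + 30638 = (-16623 + 22*(-9)) + 30638 = (-16623 - 198) + 30638 = -16821 + 30638 = 13817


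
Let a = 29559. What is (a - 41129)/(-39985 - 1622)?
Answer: 11570/41607 ≈ 0.27808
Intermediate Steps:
(a - 41129)/(-39985 - 1622) = (29559 - 41129)/(-39985 - 1622) = -11570/(-41607) = -11570*(-1/41607) = 11570/41607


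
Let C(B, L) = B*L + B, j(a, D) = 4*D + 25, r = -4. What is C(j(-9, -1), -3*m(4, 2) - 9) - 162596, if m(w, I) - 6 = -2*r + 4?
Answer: -163898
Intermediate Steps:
m(w, I) = 18 (m(w, I) = 6 + (-2*(-4) + 4) = 6 + (8 + 4) = 6 + 12 = 18)
j(a, D) = 25 + 4*D
C(B, L) = B + B*L
C(j(-9, -1), -3*m(4, 2) - 9) - 162596 = (25 + 4*(-1))*(1 + (-3*18 - 9)) - 162596 = (25 - 4)*(1 + (-54 - 9)) - 162596 = 21*(1 - 63) - 162596 = 21*(-62) - 162596 = -1302 - 162596 = -163898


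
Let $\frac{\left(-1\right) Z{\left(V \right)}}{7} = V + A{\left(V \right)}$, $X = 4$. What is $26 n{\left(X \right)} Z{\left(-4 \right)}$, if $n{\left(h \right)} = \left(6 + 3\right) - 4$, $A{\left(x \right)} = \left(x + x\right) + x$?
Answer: $14560$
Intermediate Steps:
$A{\left(x \right)} = 3 x$ ($A{\left(x \right)} = 2 x + x = 3 x$)
$n{\left(h \right)} = 5$ ($n{\left(h \right)} = 9 - 4 = 5$)
$Z{\left(V \right)} = - 28 V$ ($Z{\left(V \right)} = - 7 \left(V + 3 V\right) = - 7 \cdot 4 V = - 28 V$)
$26 n{\left(X \right)} Z{\left(-4 \right)} = 26 \cdot 5 \left(\left(-28\right) \left(-4\right)\right) = 130 \cdot 112 = 14560$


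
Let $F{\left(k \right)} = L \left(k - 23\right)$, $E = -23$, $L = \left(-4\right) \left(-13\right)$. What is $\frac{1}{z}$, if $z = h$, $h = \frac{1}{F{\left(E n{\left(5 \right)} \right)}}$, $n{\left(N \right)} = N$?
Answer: $-7176$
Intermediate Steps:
$L = 52$
$F{\left(k \right)} = -1196 + 52 k$ ($F{\left(k \right)} = 52 \left(k - 23\right) = 52 \left(-23 + k\right) = -1196 + 52 k$)
$h = - \frac{1}{7176}$ ($h = \frac{1}{-1196 + 52 \left(\left(-23\right) 5\right)} = \frac{1}{-1196 + 52 \left(-115\right)} = \frac{1}{-1196 - 5980} = \frac{1}{-7176} = - \frac{1}{7176} \approx -0.00013935$)
$z = - \frac{1}{7176} \approx -0.00013935$
$\frac{1}{z} = \frac{1}{- \frac{1}{7176}} = -7176$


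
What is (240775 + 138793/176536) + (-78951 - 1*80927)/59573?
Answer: 2532157538636981/10516779128 ≈ 2.4077e+5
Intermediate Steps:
(240775 + 138793/176536) + (-78951 - 1*80927)/59573 = (240775 + 138793*(1/176536)) + (-78951 - 80927)*(1/59573) = (240775 + 138793/176536) - 159878*1/59573 = 42505594193/176536 - 159878/59573 = 2532157538636981/10516779128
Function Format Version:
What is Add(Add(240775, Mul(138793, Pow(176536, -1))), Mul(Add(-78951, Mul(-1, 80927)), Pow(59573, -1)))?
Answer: Rational(2532157538636981, 10516779128) ≈ 2.4077e+5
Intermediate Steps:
Add(Add(240775, Mul(138793, Pow(176536, -1))), Mul(Add(-78951, Mul(-1, 80927)), Pow(59573, -1))) = Add(Add(240775, Mul(138793, Rational(1, 176536))), Mul(Add(-78951, -80927), Rational(1, 59573))) = Add(Add(240775, Rational(138793, 176536)), Mul(-159878, Rational(1, 59573))) = Add(Rational(42505594193, 176536), Rational(-159878, 59573)) = Rational(2532157538636981, 10516779128)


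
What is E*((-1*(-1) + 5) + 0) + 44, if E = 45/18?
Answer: 59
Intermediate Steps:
E = 5/2 (E = 45*(1/18) = 5/2 ≈ 2.5000)
E*((-1*(-1) + 5) + 0) + 44 = 5*((-1*(-1) + 5) + 0)/2 + 44 = 5*((1 + 5) + 0)/2 + 44 = 5*(6 + 0)/2 + 44 = (5/2)*6 + 44 = 15 + 44 = 59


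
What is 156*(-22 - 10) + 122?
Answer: -4870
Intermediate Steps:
156*(-22 - 10) + 122 = 156*(-32) + 122 = -4992 + 122 = -4870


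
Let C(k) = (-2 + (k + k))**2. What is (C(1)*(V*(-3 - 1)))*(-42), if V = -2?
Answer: 0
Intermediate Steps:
C(k) = (-2 + 2*k)**2
(C(1)*(V*(-3 - 1)))*(-42) = ((4*(-1 + 1)**2)*(-2*(-3 - 1)))*(-42) = ((4*0**2)*(-2*(-4)))*(-42) = ((4*0)*8)*(-42) = (0*8)*(-42) = 0*(-42) = 0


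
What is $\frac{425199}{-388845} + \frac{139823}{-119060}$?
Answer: $- \frac{1399915565}{617278476} \approx -2.2679$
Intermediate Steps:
$\frac{425199}{-388845} + \frac{139823}{-119060} = 425199 \left(- \frac{1}{388845}\right) + 139823 \left(- \frac{1}{119060}\right) = - \frac{141733}{129615} - \frac{139823}{119060} = - \frac{1399915565}{617278476}$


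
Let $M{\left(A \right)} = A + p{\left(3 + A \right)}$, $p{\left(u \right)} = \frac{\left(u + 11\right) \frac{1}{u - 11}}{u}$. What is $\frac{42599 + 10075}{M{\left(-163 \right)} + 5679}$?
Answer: $\frac{1441160640}{150917611} \approx 9.5493$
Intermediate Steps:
$p{\left(u \right)} = \frac{11 + u}{u \left(-11 + u\right)}$ ($p{\left(u \right)} = \frac{\left(11 + u\right) \frac{1}{-11 + u}}{u} = \frac{\frac{1}{-11 + u} \left(11 + u\right)}{u} = \frac{11 + u}{u \left(-11 + u\right)}$)
$M{\left(A \right)} = A + \frac{14 + A}{\left(-8 + A\right) \left(3 + A\right)}$ ($M{\left(A \right)} = A + \frac{11 + \left(3 + A\right)}{\left(3 + A\right) \left(-11 + \left(3 + A\right)\right)} = A + \frac{14 + A}{\left(3 + A\right) \left(-8 + A\right)} = A + \frac{14 + A}{\left(-8 + A\right) \left(3 + A\right)}$)
$\frac{42599 + 10075}{M{\left(-163 \right)} + 5679} = \frac{42599 + 10075}{\frac{14 - 163 - 163 \left(-8 - 163\right) \left(3 - 163\right)}{\left(-8 - 163\right) \left(3 - 163\right)} + 5679} = \frac{52674}{\frac{14 - 163 - \left(-27873\right) \left(-160\right)}{\left(-171\right) \left(-160\right)} + 5679} = \frac{52674}{\left(- \frac{1}{171}\right) \left(- \frac{1}{160}\right) \left(14 - 163 - 4459680\right) + 5679} = \frac{52674}{\left(- \frac{1}{171}\right) \left(- \frac{1}{160}\right) \left(-4459829\right) + 5679} = \frac{52674}{- \frac{4459829}{27360} + 5679} = \frac{52674}{\frac{150917611}{27360}} = 52674 \cdot \frac{27360}{150917611} = \frac{1441160640}{150917611}$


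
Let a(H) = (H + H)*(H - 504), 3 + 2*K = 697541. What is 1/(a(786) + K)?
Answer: 1/792073 ≈ 1.2625e-6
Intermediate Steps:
K = 348769 (K = -3/2 + (1/2)*697541 = -3/2 + 697541/2 = 348769)
a(H) = 2*H*(-504 + H) (a(H) = (2*H)*(-504 + H) = 2*H*(-504 + H))
1/(a(786) + K) = 1/(2*786*(-504 + 786) + 348769) = 1/(2*786*282 + 348769) = 1/(443304 + 348769) = 1/792073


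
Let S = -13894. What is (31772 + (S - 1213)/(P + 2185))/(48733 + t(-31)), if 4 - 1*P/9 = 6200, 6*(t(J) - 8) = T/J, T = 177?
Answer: 105544279890/161909469257 ≈ 0.65187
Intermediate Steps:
t(J) = 8 + 59/(2*J) (t(J) = 8 + (177/J)/6 = 8 + 59/(2*J))
P = -55764 (P = 36 - 9*6200 = 36 - 55800 = -55764)
(31772 + (S - 1213)/(P + 2185))/(48733 + t(-31)) = (31772 + (-13894 - 1213)/(-55764 + 2185))/(48733 + (8 + (59/2)/(-31))) = (31772 - 15107/(-53579))/(48733 + (8 + (59/2)*(-1/31))) = (31772 - 15107*(-1/53579))/(48733 + (8 - 59/62)) = (31772 + 15107/53579)/(48733 + 437/62) = 1702327095/(53579*(3021883/62)) = (1702327095/53579)*(62/3021883) = 105544279890/161909469257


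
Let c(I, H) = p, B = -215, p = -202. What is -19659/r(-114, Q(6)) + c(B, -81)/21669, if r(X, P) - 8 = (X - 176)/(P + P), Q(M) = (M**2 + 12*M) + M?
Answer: -48563114228/16620123 ≈ -2921.9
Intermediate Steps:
c(I, H) = -202
Q(M) = M**2 + 13*M
r(X, P) = 8 + (-176 + X)/(2*P) (r(X, P) = 8 + (X - 176)/(P + P) = 8 + (-176 + X)/((2*P)) = 8 + (-176 + X)*(1/(2*P)) = 8 + (-176 + X)/(2*P))
-19659/r(-114, Q(6)) + c(B, -81)/21669 = -19659*12*(13 + 6)/(-176 - 114 + 16*(6*(13 + 6))) - 202/21669 = -19659*228/(-176 - 114 + 16*(6*19)) - 202*1/21669 = -19659*228/(-176 - 114 + 16*114) - 202/21669 = -19659*228/(-176 - 114 + 1824) - 202/21669 = -19659/((1/2)*(1/114)*1534) - 202/21669 = -19659/767/114 - 202/21669 = -19659*114/767 - 202/21669 = -2241126/767 - 202/21669 = -48563114228/16620123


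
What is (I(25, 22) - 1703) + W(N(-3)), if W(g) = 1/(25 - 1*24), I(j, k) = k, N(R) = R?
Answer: -1680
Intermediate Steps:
W(g) = 1 (W(g) = 1/(25 - 24) = 1/1 = 1)
(I(25, 22) - 1703) + W(N(-3)) = (22 - 1703) + 1 = -1681 + 1 = -1680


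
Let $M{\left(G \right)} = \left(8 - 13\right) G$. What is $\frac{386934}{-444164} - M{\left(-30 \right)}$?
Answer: $- \frac{33505767}{222082} \approx -150.87$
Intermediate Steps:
$M{\left(G \right)} = - 5 G$
$\frac{386934}{-444164} - M{\left(-30 \right)} = \frac{386934}{-444164} - \left(-5\right) \left(-30\right) = 386934 \left(- \frac{1}{444164}\right) - 150 = - \frac{193467}{222082} - 150 = - \frac{33505767}{222082}$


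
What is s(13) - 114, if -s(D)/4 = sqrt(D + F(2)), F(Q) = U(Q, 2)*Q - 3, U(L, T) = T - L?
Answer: -114 - 4*sqrt(10) ≈ -126.65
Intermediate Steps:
F(Q) = -3 + Q*(2 - Q) (F(Q) = (2 - Q)*Q - 3 = Q*(2 - Q) - 3 = -3 + Q*(2 - Q))
s(D) = -4*sqrt(-3 + D) (s(D) = -4*sqrt(D + (-3 - 1*2*(-2 + 2))) = -4*sqrt(D + (-3 - 1*2*0)) = -4*sqrt(D + (-3 + 0)) = -4*sqrt(D - 3) = -4*sqrt(-3 + D))
s(13) - 114 = -4*sqrt(-3 + 13) - 114 = -4*sqrt(10) - 114 = -114 - 4*sqrt(10)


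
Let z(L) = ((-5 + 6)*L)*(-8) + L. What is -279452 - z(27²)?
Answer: -274349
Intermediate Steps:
z(L) = -7*L (z(L) = (1*L)*(-8) + L = L*(-8) + L = -8*L + L = -7*L)
-279452 - z(27²) = -279452 - (-7)*27² = -279452 - (-7)*729 = -279452 - 1*(-5103) = -279452 + 5103 = -274349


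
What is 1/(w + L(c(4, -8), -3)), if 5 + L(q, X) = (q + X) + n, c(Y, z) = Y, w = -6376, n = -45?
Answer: -1/6425 ≈ -0.00015564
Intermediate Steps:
L(q, X) = -50 + X + q (L(q, X) = -5 + ((q + X) - 45) = -5 + ((X + q) - 45) = -5 + (-45 + X + q) = -50 + X + q)
1/(w + L(c(4, -8), -3)) = 1/(-6376 + (-50 - 3 + 4)) = 1/(-6376 - 49) = 1/(-6425) = -1/6425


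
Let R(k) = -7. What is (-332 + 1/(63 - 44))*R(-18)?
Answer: 44149/19 ≈ 2323.6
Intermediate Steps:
(-332 + 1/(63 - 44))*R(-18) = (-332 + 1/(63 - 44))*(-7) = (-332 + 1/19)*(-7) = -6307/19*(-7) = 44149/19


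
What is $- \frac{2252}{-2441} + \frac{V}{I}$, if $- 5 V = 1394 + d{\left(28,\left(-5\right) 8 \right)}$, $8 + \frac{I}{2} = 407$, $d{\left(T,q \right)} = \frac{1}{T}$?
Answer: $\frac{52104629}{90902840} \approx 0.57319$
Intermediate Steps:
$I = 798$ ($I = -16 + 2 \cdot 407 = -16 + 814 = 798$)
$V = - \frac{39033}{140}$ ($V = - \frac{1394 + \frac{1}{28}}{5} = \left(- \frac{1}{5}\right) \frac{39033}{28} = - \frac{39033}{140} \approx -278.81$)
$- \frac{2252}{-2441} + \frac{V}{I} = - \frac{2252}{-2441} - \frac{39033}{140 \cdot 798} = \left(-2252\right) \left(- \frac{1}{2441}\right) - \frac{13011}{37240} = \frac{2252}{2441} - \frac{13011}{37240} = \frac{52104629}{90902840}$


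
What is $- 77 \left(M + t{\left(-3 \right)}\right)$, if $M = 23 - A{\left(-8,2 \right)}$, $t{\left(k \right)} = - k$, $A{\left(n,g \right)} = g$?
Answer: $-1848$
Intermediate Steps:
$M = 21$ ($M = 23 - 2 = 21$)
$- 77 \left(M + t{\left(-3 \right)}\right) = - 77 \left(21 - -3\right) = - 77 \left(21 + 3\right) = \left(-77\right) 24 = -1848$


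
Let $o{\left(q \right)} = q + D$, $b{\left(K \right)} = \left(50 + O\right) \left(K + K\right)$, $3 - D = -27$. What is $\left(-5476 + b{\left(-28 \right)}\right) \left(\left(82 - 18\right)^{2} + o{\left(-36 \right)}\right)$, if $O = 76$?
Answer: $-51255880$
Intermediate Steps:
$D = 30$ ($D = 3 - -27 = 3 + 27 = 30$)
$b{\left(K \right)} = 252 K$ ($b{\left(K \right)} = \left(50 + 76\right) \left(K + K\right) = 126 \cdot 2 K = 252 K$)
$o{\left(q \right)} = 30 + q$ ($o{\left(q \right)} = q + 30 = 30 + q$)
$\left(-5476 + b{\left(-28 \right)}\right) \left(\left(82 - 18\right)^{2} + o{\left(-36 \right)}\right) = \left(-5476 + 252 \left(-28\right)\right) \left(\left(82 - 18\right)^{2} + \left(30 - 36\right)\right) = \left(-5476 - 7056\right) \left(64^{2} - 6\right) = - 12532 \left(4096 - 6\right) = \left(-12532\right) 4090 = -51255880$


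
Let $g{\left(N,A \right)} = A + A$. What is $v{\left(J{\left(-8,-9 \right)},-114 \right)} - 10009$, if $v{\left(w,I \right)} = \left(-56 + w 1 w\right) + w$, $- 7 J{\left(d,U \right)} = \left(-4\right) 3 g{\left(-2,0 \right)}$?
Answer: $-10065$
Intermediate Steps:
$g{\left(N,A \right)} = 2 A$
$J{\left(d,U \right)} = 0$ ($J{\left(d,U \right)} = - \frac{\left(-4\right) 3 \cdot 2 \cdot 0}{7} = - \frac{\left(-12\right) 0}{7} = \left(- \frac{1}{7}\right) 0 = 0$)
$v{\left(w,I \right)} = -56 + w + w^{2}$ ($v{\left(w,I \right)} = \left(-56 + w w\right) + w = \left(-56 + w^{2}\right) + w = -56 + w + w^{2}$)
$v{\left(J{\left(-8,-9 \right)},-114 \right)} - 10009 = \left(-56 + 0 + 0^{2}\right) - 10009 = \left(-56 + 0 + 0\right) - 10009 = -56 - 10009 = -10065$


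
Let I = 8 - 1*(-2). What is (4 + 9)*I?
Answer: 130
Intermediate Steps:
I = 10 (I = 8 + 2 = 10)
(4 + 9)*I = (4 + 9)*10 = 13*10 = 130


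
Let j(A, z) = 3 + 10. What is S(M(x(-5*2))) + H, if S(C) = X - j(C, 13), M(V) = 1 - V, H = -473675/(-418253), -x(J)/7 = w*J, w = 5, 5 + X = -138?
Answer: -64773793/418253 ≈ -154.87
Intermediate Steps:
X = -143 (X = -5 - 138 = -143)
x(J) = -35*J
H = 473675/418253 (H = -473675*(-1/418253) = 473675/418253 ≈ 1.1325)
j(A, z) = 13
S(C) = -156 (S(C) = -143 - 1*13 = -143 - 13 = -156)
S(M(x(-5*2))) + H = -156 + 473675/418253 = -64773793/418253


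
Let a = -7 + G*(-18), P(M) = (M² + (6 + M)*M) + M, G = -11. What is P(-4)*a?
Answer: 764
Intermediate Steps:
P(M) = M + M² + M*(6 + M) (P(M) = (M² + M*(6 + M)) + M = M + M² + M*(6 + M))
a = 191 (a = -7 - 11*(-18) = -7 + 198 = 191)
P(-4)*a = -4*(7 + 2*(-4))*191 = -4*(7 - 8)*191 = -4*(-1)*191 = 4*191 = 764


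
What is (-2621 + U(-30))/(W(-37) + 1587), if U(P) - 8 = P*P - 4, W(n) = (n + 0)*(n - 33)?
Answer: -1717/4177 ≈ -0.41106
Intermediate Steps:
W(n) = n*(-33 + n)
U(P) = 4 + P**2 (U(P) = 8 + (P*P - 4) = 8 + (P**2 - 4) = 8 + (-4 + P**2) = 4 + P**2)
(-2621 + U(-30))/(W(-37) + 1587) = (-2621 + (4 + (-30)**2))/(-37*(-33 - 37) + 1587) = (-2621 + (4 + 900))/(-37*(-70) + 1587) = (-2621 + 904)/(2590 + 1587) = -1717/4177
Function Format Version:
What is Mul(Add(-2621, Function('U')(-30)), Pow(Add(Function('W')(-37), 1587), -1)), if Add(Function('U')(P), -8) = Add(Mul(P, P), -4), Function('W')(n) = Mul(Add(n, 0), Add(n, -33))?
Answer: Rational(-1717, 4177) ≈ -0.41106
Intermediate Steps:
Function('W')(n) = Mul(n, Add(-33, n))
Function('U')(P) = Add(4, Pow(P, 2)) (Function('U')(P) = Add(8, Add(Mul(P, P), -4)) = Add(8, Add(Pow(P, 2), -4)) = Add(8, Add(-4, Pow(P, 2))) = Add(4, Pow(P, 2)))
Mul(Add(-2621, Function('U')(-30)), Pow(Add(Function('W')(-37), 1587), -1)) = Mul(Add(-2621, Add(4, Pow(-30, 2))), Pow(Add(Mul(-37, Add(-33, -37)), 1587), -1)) = Mul(Add(-2621, Add(4, 900)), Pow(Add(Mul(-37, -70), 1587), -1)) = Mul(Add(-2621, 904), Pow(Add(2590, 1587), -1)) = Mul(-1717, Pow(4177, -1)) = Mul(-1717, Rational(1, 4177)) = Rational(-1717, 4177)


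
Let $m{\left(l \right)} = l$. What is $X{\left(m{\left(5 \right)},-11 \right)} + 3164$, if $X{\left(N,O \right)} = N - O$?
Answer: $3180$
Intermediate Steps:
$X{\left(m{\left(5 \right)},-11 \right)} + 3164 = \left(5 - -11\right) + 3164 = \left(5 + 11\right) + 3164 = 16 + 3164 = 3180$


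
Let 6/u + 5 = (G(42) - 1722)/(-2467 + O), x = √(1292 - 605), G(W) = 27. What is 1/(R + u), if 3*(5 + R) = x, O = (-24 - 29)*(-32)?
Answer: 102840/364751 + 4800*√687/364751 ≈ 0.62687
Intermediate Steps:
O = 1696 (O = -53*(-32) = 1696)
x = √687 ≈ 26.211
R = -5 + √687/3 ≈ 3.7369
u = -257/120 (u = 6/(-5 + (27 - 1722)/(-2467 + 1696)) = 6/(-5 - 1695/(-771)) = 6/(-5 - 1695*(-1/771)) = 6/(-5 + 565/257) = 6/(-720/257) = 6*(-257/720) = -257/120 ≈ -2.1417)
1/(R + u) = 1/((-5 + √687/3) - 257/120) = 1/(-857/120 + √687/3)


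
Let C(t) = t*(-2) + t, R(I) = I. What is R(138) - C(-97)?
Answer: 41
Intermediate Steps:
C(t) = -t (C(t) = -2*t + t = -t)
R(138) - C(-97) = 138 - (-1)*(-97) = 138 - 1*97 = 138 - 97 = 41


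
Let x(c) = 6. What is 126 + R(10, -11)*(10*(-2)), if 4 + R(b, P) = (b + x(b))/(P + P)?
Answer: 2426/11 ≈ 220.55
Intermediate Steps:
R(b, P) = -4 + (6 + b)/(2*P) (R(b, P) = -4 + (b + 6)/(P + P) = -4 + (6 + b)/((2*P)) = -4 + (6 + b)*(1/(2*P)) = -4 + (6 + b)/(2*P))
126 + R(10, -11)*(10*(-2)) = 126 + ((½)*(6 + 10 - 8*(-11))/(-11))*(10*(-2)) = 126 + ((½)*(-1/11)*(6 + 10 + 88))*(-20) = 126 + ((½)*(-1/11)*104)*(-20) = 126 - 52/11*(-20) = 126 + 1040/11 = 2426/11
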